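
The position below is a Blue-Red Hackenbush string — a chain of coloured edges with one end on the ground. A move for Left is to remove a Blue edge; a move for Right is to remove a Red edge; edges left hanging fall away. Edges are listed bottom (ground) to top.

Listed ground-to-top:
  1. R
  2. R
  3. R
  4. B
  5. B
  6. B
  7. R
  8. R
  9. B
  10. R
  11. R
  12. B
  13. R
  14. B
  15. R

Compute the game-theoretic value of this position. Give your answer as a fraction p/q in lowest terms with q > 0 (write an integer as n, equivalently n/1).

Build v(s[:k]) for k = 1..15, string s = R R R B B B R R B R R B R B R.
R: Left { (no moves) }, Right { 0 } = simplest -1
RR: Left { (no moves) }, Right { -1; 0 } = simplest -2
RRR: Left { (no moves) }, Right { -2; -1; 0 } = simplest -3
RRRB: Left { -3 }, Right { -2; -1; 0 } = simplest -5/2
RRRBB: Left { -3; -5/2 }, Right { -2; -1; 0 } = simplest -9/4
RRRBBB: Left { -3; -5/2; -9/4 }, Right { -2; -1; 0 } = simplest -17/8
RRRBBBR: Left { -3; -5/2; -9/4 }, Right { -17/8; -2; -1; 0 } = simplest -35/16
RRRBBBRR: Left { -3; -5/2; -9/4 }, Right { -35/16; -17/8; -2; -1; 0 } = simplest -71/32
RRRBBBRRB: Left { -3; -5/2; -9/4; -71/32 }, Right { -35/16; -17/8; -2; -1; 0 } = simplest -141/64
RRRBBBRRBR: Left { -3; -5/2; -9/4; -71/32 }, Right { -141/64; -35/16; -17/8; -2; -1; 0 } = simplest -283/128
RRRBBBRRBRR: Left { -3; -5/2; -9/4; -71/32 }, Right { -283/128; -141/64; -35/16; -17/8; -2; -1; 0 } = simplest -567/256
RRRBBBRRBRRB: Left { -3; -5/2; -9/4; -71/32; -567/256 }, Right { -283/128; -141/64; -35/16; -17/8; -2; -1; 0 } = simplest -1133/512
RRRBBBRRBRRBR: Left { -3; -5/2; -9/4; -71/32; -567/256 }, Right { -1133/512; -283/128; -141/64; -35/16; -17/8; -2; -1; 0 } = simplest -2267/1024
RRRBBBRRBRRBRB: Left { -3; -5/2; -9/4; -71/32; -567/256; -2267/1024 }, Right { -1133/512; -283/128; -141/64; -35/16; -17/8; -2; -1; 0 } = simplest -4533/2048
RRRBBBRRBRRBRBR: Left { -3; -5/2; -9/4; -71/32; -567/256; -2267/1024 }, Right { -4533/2048; -1133/512; -283/128; -141/64; -35/16; -17/8; -2; -1; 0 } = simplest -9067/4096

-9067/4096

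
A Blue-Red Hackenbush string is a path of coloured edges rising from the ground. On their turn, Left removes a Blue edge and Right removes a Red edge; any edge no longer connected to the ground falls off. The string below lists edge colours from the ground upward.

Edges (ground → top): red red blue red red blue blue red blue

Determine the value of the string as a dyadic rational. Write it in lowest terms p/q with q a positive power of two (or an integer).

-229/128

Build g(s[:k]) for k = 1..9, string s = red red blue red red blue blue red blue.
step 1: add red to get r; options L={ · } R={ 0 } — -1
step 2: add red to get rr; options L={ · } R={ -1,0 } — -2
step 3: add blue to get rrb; options L={ -2 } R={ -1,0 } — -3/2
step 4: add red to get rrbr; options L={ -2 } R={ -3/2,-1,0 } — -7/4
step 5: add red to get rrbrr; options L={ -2 } R={ -7/4,-3/2,-1,0 } — -15/8
step 6: add blue to get rrbrrb; options L={ -2,-15/8 } R={ -7/4,-3/2,-1,0 } — -29/16
step 7: add blue to get rrbrrbb; options L={ -2,-15/8,-29/16 } R={ -7/4,-3/2,-1,0 } — -57/32
step 8: add red to get rrbrrbbr; options L={ -2,-15/8,-29/16 } R={ -57/32,-7/4,-3/2,-1,0 } — -115/64
step 9: add blue to get rrbrrbbrb; options L={ -2,-15/8,-29/16,-115/64 } R={ -57/32,-7/4,-3/2,-1,0 } — -229/128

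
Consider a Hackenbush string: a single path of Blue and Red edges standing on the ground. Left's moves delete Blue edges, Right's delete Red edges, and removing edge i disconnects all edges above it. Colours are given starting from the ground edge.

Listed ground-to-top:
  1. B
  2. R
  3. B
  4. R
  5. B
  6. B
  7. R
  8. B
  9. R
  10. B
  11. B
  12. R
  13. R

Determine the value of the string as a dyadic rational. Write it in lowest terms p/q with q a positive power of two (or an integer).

2905/4096

step 1: add B to get B; options L={ 0 } R={ (no moves) } -> 1
step 2: add R to get BR; options L={ 0 } R={ 1 } -> 1/2
step 3: add B to get BRB; options L={ 0; 1/2 } R={ 1 } -> 3/4
step 4: add R to get BRBR; options L={ 0; 1/2 } R={ 3/4; 1 } -> 5/8
step 5: add B to get BRBRB; options L={ 0; 1/2; 5/8 } R={ 3/4; 1 } -> 11/16
step 6: add B to get BRBRBB; options L={ 0; 1/2; 5/8; 11/16 } R={ 3/4; 1 } -> 23/32
step 7: add R to get BRBRBBR; options L={ 0; 1/2; 5/8; 11/16 } R={ 23/32; 3/4; 1 } -> 45/64
step 8: add B to get BRBRBBRB; options L={ 0; 1/2; 5/8; 11/16; 45/64 } R={ 23/32; 3/4; 1 } -> 91/128
step 9: add R to get BRBRBBRBR; options L={ 0; 1/2; 5/8; 11/16; 45/64 } R={ 91/128; 23/32; 3/4; 1 } -> 181/256
step 10: add B to get BRBRBBRBRB; options L={ 0; 1/2; 5/8; 11/16; 45/64; 181/256 } R={ 91/128; 23/32; 3/4; 1 } -> 363/512
step 11: add B to get BRBRBBRBRBB; options L={ 0; 1/2; 5/8; 11/16; 45/64; 181/256; 363/512 } R={ 91/128; 23/32; 3/4; 1 } -> 727/1024
step 12: add R to get BRBRBBRBRBBR; options L={ 0; 1/2; 5/8; 11/16; 45/64; 181/256; 363/512 } R={ 727/1024; 91/128; 23/32; 3/4; 1 } -> 1453/2048
step 13: add R to get BRBRBBRBRBBRR; options L={ 0; 1/2; 5/8; 11/16; 45/64; 181/256; 363/512 } R={ 1453/2048; 727/1024; 91/128; 23/32; 3/4; 1 } -> 2905/4096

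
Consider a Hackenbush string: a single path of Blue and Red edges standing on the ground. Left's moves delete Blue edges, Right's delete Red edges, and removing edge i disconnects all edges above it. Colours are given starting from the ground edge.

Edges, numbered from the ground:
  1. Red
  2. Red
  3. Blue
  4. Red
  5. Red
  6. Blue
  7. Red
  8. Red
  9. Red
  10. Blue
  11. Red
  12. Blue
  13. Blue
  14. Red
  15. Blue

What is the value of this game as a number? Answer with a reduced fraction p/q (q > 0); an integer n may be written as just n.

Build val(s[:k]) for k = 1..15, string s = Red Red Blue Red Red Blue Red Red Red Blue Red Blue Blue Red Blue.
edge 1 of 15 (Red): { (no moves) | 0 } => -1
edge 2 of 15 (Red): { (no moves) | -1; 0 } => -2
edge 3 of 15 (Blue): { -2 | -1; 0 } => -3/2
edge 4 of 15 (Red): { -2 | -3/2; -1; 0 } => -7/4
edge 5 of 15 (Red): { -2 | -7/4; -3/2; -1; 0 } => -15/8
edge 6 of 15 (Blue): { -2; -15/8 | -7/4; -3/2; -1; 0 } => -29/16
edge 7 of 15 (Red): { -2; -15/8 | -29/16; -7/4; -3/2; -1; 0 } => -59/32
edge 8 of 15 (Red): { -2; -15/8 | -59/32; -29/16; -7/4; -3/2; -1; 0 } => -119/64
edge 9 of 15 (Red): { -2; -15/8 | -119/64; -59/32; -29/16; -7/4; -3/2; -1; 0 } => -239/128
edge 10 of 15 (Blue): { -2; -15/8; -239/128 | -119/64; -59/32; -29/16; -7/4; -3/2; -1; 0 } => -477/256
edge 11 of 15 (Red): { -2; -15/8; -239/128 | -477/256; -119/64; -59/32; -29/16; -7/4; -3/2; -1; 0 } => -955/512
edge 12 of 15 (Blue): { -2; -15/8; -239/128; -955/512 | -477/256; -119/64; -59/32; -29/16; -7/4; -3/2; -1; 0 } => -1909/1024
edge 13 of 15 (Blue): { -2; -15/8; -239/128; -955/512; -1909/1024 | -477/256; -119/64; -59/32; -29/16; -7/4; -3/2; -1; 0 } => -3817/2048
edge 14 of 15 (Red): { -2; -15/8; -239/128; -955/512; -1909/1024 | -3817/2048; -477/256; -119/64; -59/32; -29/16; -7/4; -3/2; -1; 0 } => -7635/4096
edge 15 of 15 (Blue): { -2; -15/8; -239/128; -955/512; -1909/1024; -7635/4096 | -3817/2048; -477/256; -119/64; -59/32; -29/16; -7/4; -3/2; -1; 0 } => -15269/8192

-15269/8192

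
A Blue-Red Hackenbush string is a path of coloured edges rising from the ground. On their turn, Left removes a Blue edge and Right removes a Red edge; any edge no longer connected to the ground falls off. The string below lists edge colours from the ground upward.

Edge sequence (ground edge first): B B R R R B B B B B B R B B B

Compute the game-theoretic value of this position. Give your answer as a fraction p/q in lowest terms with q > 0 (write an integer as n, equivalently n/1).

step 1: add B to get B; options L={ 0 } R={ (no moves) } — 1
step 2: add B to get BB; options L={ 0,1 } R={ (no moves) } — 2
step 3: add R to get BBR; options L={ 0,1 } R={ 2 } — 3/2
step 4: add R to get BBRR; options L={ 0,1 } R={ 3/2,2 } — 5/4
step 5: add R to get BBRRR; options L={ 0,1 } R={ 5/4,3/2,2 } — 9/8
step 6: add B to get BBRRRB; options L={ 0,1,9/8 } R={ 5/4,3/2,2 } — 19/16
step 7: add B to get BBRRRBB; options L={ 0,1,9/8,19/16 } R={ 5/4,3/2,2 } — 39/32
step 8: add B to get BBRRRBBB; options L={ 0,1,9/8,19/16,39/32 } R={ 5/4,3/2,2 } — 79/64
step 9: add B to get BBRRRBBBB; options L={ 0,1,9/8,19/16,39/32,79/64 } R={ 5/4,3/2,2 } — 159/128
step 10: add B to get BBRRRBBBBB; options L={ 0,1,9/8,19/16,39/32,79/64,159/128 } R={ 5/4,3/2,2 } — 319/256
step 11: add B to get BBRRRBBBBBB; options L={ 0,1,9/8,19/16,39/32,79/64,159/128,319/256 } R={ 5/4,3/2,2 } — 639/512
step 12: add R to get BBRRRBBBBBBR; options L={ 0,1,9/8,19/16,39/32,79/64,159/128,319/256 } R={ 639/512,5/4,3/2,2 } — 1277/1024
step 13: add B to get BBRRRBBBBBBRB; options L={ 0,1,9/8,19/16,39/32,79/64,159/128,319/256,1277/1024 } R={ 639/512,5/4,3/2,2 } — 2555/2048
step 14: add B to get BBRRRBBBBBBRBB; options L={ 0,1,9/8,19/16,39/32,79/64,159/128,319/256,1277/1024,2555/2048 } R={ 639/512,5/4,3/2,2 } — 5111/4096
step 15: add B to get BBRRRBBBBBBRBBB; options L={ 0,1,9/8,19/16,39/32,79/64,159/128,319/256,1277/1024,2555/2048,5111/4096 } R={ 639/512,5/4,3/2,2 } — 10223/8192

10223/8192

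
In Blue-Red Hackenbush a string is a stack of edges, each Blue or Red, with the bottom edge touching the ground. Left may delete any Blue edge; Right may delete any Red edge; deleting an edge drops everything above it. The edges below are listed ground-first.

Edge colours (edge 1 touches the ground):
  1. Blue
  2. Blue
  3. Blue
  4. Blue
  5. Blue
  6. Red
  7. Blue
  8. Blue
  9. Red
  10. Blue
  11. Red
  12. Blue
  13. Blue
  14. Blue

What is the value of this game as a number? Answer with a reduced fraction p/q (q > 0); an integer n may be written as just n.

2479/512

B: Left { 0 }, Right { · } — simplest 1
BB: Left { 0, 1 }, Right { · } — simplest 2
BBB: Left { 0, 1, 2 }, Right { · } — simplest 3
BBBB: Left { 0, 1, 2, 3 }, Right { · } — simplest 4
BBBBB: Left { 0, 1, 2, 3, 4 }, Right { · } — simplest 5
BBBBBR: Left { 0, 1, 2, 3, 4 }, Right { 5 } — simplest 9/2
BBBBBRB: Left { 0, 1, 2, 3, 4, 9/2 }, Right { 5 } — simplest 19/4
BBBBBRBB: Left { 0, 1, 2, 3, 4, 9/2, 19/4 }, Right { 5 } — simplest 39/8
BBBBBRBBR: Left { 0, 1, 2, 3, 4, 9/2, 19/4 }, Right { 39/8, 5 } — simplest 77/16
BBBBBRBBRB: Left { 0, 1, 2, 3, 4, 9/2, 19/4, 77/16 }, Right { 39/8, 5 } — simplest 155/32
BBBBBRBBRBR: Left { 0, 1, 2, 3, 4, 9/2, 19/4, 77/16 }, Right { 155/32, 39/8, 5 } — simplest 309/64
BBBBBRBBRBRB: Left { 0, 1, 2, 3, 4, 9/2, 19/4, 77/16, 309/64 }, Right { 155/32, 39/8, 5 } — simplest 619/128
BBBBBRBBRBRBB: Left { 0, 1, 2, 3, 4, 9/2, 19/4, 77/16, 309/64, 619/128 }, Right { 155/32, 39/8, 5 } — simplest 1239/256
BBBBBRBBRBRBBB: Left { 0, 1, 2, 3, 4, 9/2, 19/4, 77/16, 309/64, 619/128, 1239/256 }, Right { 155/32, 39/8, 5 } — simplest 2479/512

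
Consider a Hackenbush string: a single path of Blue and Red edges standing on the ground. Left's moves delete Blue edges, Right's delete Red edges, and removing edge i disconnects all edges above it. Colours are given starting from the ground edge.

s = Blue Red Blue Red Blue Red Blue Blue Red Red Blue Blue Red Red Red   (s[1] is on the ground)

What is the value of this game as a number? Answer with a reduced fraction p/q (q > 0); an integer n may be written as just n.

Prefix values for Blue Red Blue Red Blue Red Blue Blue Red Red Blue Blue Red Red Red via {L|R} + simplicity:
G(B) = { 0 | — } — 1
G(BR) = { 0 | 1 } — 1/2
G(BRB) = { 0, 1/2 | 1 } — 3/4
G(BRBR) = { 0, 1/2 | 3/4, 1 } — 5/8
G(BRBRB) = { 0, 1/2, 5/8 | 3/4, 1 } — 11/16
G(BRBRBR) = { 0, 1/2, 5/8 | 11/16, 3/4, 1 } — 21/32
G(BRBRBRB) = { 0, 1/2, 5/8, 21/32 | 11/16, 3/4, 1 } — 43/64
G(BRBRBRBB) = { 0, 1/2, 5/8, 21/32, 43/64 | 11/16, 3/4, 1 } — 87/128
G(BRBRBRBBR) = { 0, 1/2, 5/8, 21/32, 43/64 | 87/128, 11/16, 3/4, 1 } — 173/256
G(BRBRBRBBRR) = { 0, 1/2, 5/8, 21/32, 43/64 | 173/256, 87/128, 11/16, 3/4, 1 } — 345/512
G(BRBRBRBBRRB) = { 0, 1/2, 5/8, 21/32, 43/64, 345/512 | 173/256, 87/128, 11/16, 3/4, 1 } — 691/1024
G(BRBRBRBBRRBB) = { 0, 1/2, 5/8, 21/32, 43/64, 345/512, 691/1024 | 173/256, 87/128, 11/16, 3/4, 1 } — 1383/2048
G(BRBRBRBBRRBBR) = { 0, 1/2, 5/8, 21/32, 43/64, 345/512, 691/1024 | 1383/2048, 173/256, 87/128, 11/16, 3/4, 1 } — 2765/4096
G(BRBRBRBBRRBBRR) = { 0, 1/2, 5/8, 21/32, 43/64, 345/512, 691/1024 | 2765/4096, 1383/2048, 173/256, 87/128, 11/16, 3/4, 1 } — 5529/8192
G(BRBRBRBBRRBBRRR) = { 0, 1/2, 5/8, 21/32, 43/64, 345/512, 691/1024 | 5529/8192, 2765/4096, 1383/2048, 173/256, 87/128, 11/16, 3/4, 1 } — 11057/16384

11057/16384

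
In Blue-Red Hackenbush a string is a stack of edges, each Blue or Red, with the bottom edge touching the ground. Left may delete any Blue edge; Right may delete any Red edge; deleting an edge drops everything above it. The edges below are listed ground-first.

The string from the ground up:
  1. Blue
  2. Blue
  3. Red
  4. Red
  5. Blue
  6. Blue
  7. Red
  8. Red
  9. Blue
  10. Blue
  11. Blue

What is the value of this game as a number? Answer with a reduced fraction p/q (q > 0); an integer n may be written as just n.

719/512

G(B) = { 0 | none } → 1
G(BB) = { 0 1 | none } → 2
G(BBR) = { 0 1 | 2 } → 3/2
G(BBRR) = { 0 1 | 3/2 2 } → 5/4
G(BBRRB) = { 0 1 5/4 | 3/2 2 } → 11/8
G(BBRRBB) = { 0 1 5/4 11/8 | 3/2 2 } → 23/16
G(BBRRBBR) = { 0 1 5/4 11/8 | 23/16 3/2 2 } → 45/32
G(BBRRBBRR) = { 0 1 5/4 11/8 | 45/32 23/16 3/2 2 } → 89/64
G(BBRRBBRRB) = { 0 1 5/4 11/8 89/64 | 45/32 23/16 3/2 2 } → 179/128
G(BBRRBBRRBB) = { 0 1 5/4 11/8 89/64 179/128 | 45/32 23/16 3/2 2 } → 359/256
G(BBRRBBRRBBB) = { 0 1 5/4 11/8 89/64 179/128 359/256 | 45/32 23/16 3/2 2 } → 719/512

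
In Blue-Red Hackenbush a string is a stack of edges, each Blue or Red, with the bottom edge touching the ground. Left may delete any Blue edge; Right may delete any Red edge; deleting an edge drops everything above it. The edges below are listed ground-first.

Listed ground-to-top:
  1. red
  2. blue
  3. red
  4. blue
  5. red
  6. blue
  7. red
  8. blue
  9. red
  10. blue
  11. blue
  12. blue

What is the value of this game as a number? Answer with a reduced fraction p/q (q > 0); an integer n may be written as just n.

Build g(s[:k]) for k = 1..12, string s = red blue red blue red blue red blue red blue blue blue.
edge 1 of 12 (red): { — | 0 } — -1
edge 2 of 12 (blue): { -1 | 0 } — -1/2
edge 3 of 12 (red): { -1 | -1/2; 0 } — -3/4
edge 4 of 12 (blue): { -1; -3/4 | -1/2; 0 } — -5/8
edge 5 of 12 (red): { -1; -3/4 | -5/8; -1/2; 0 } — -11/16
edge 6 of 12 (blue): { -1; -3/4; -11/16 | -5/8; -1/2; 0 } — -21/32
edge 7 of 12 (red): { -1; -3/4; -11/16 | -21/32; -5/8; -1/2; 0 } — -43/64
edge 8 of 12 (blue): { -1; -3/4; -11/16; -43/64 | -21/32; -5/8; -1/2; 0 } — -85/128
edge 9 of 12 (red): { -1; -3/4; -11/16; -43/64 | -85/128; -21/32; -5/8; -1/2; 0 } — -171/256
edge 10 of 12 (blue): { -1; -3/4; -11/16; -43/64; -171/256 | -85/128; -21/32; -5/8; -1/2; 0 } — -341/512
edge 11 of 12 (blue): { -1; -3/4; -11/16; -43/64; -171/256; -341/512 | -85/128; -21/32; -5/8; -1/2; 0 } — -681/1024
edge 12 of 12 (blue): { -1; -3/4; -11/16; -43/64; -171/256; -341/512; -681/1024 | -85/128; -21/32; -5/8; -1/2; 0 } — -1361/2048

-1361/2048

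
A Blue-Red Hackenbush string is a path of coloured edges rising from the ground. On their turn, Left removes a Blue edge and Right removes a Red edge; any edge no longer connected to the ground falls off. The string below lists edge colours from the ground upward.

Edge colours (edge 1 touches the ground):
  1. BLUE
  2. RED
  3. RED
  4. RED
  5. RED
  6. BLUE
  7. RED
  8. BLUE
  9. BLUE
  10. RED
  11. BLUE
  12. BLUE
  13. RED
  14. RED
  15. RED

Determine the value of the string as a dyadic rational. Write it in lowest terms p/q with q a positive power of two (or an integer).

v(B) = { 0 | ∅ } — 1
v(BR) = { 0 | 1 } — 1/2
v(BRR) = { 0 | 1/2; 1 } — 1/4
v(BRRR) = { 0 | 1/4; 1/2; 1 } — 1/8
v(BRRRR) = { 0 | 1/8; 1/4; 1/2; 1 } — 1/16
v(BRRRRB) = { 0; 1/16 | 1/8; 1/4; 1/2; 1 } — 3/32
v(BRRRRBR) = { 0; 1/16 | 3/32; 1/8; 1/4; 1/2; 1 } — 5/64
v(BRRRRBRB) = { 0; 1/16; 5/64 | 3/32; 1/8; 1/4; 1/2; 1 } — 11/128
v(BRRRRBRBB) = { 0; 1/16; 5/64; 11/128 | 3/32; 1/8; 1/4; 1/2; 1 } — 23/256
v(BRRRRBRBBR) = { 0; 1/16; 5/64; 11/128 | 23/256; 3/32; 1/8; 1/4; 1/2; 1 } — 45/512
v(BRRRRBRBBRB) = { 0; 1/16; 5/64; 11/128; 45/512 | 23/256; 3/32; 1/8; 1/4; 1/2; 1 } — 91/1024
v(BRRRRBRBBRBB) = { 0; 1/16; 5/64; 11/128; 45/512; 91/1024 | 23/256; 3/32; 1/8; 1/4; 1/2; 1 } — 183/2048
v(BRRRRBRBBRBBR) = { 0; 1/16; 5/64; 11/128; 45/512; 91/1024 | 183/2048; 23/256; 3/32; 1/8; 1/4; 1/2; 1 } — 365/4096
v(BRRRRBRBBRBBRR) = { 0; 1/16; 5/64; 11/128; 45/512; 91/1024 | 365/4096; 183/2048; 23/256; 3/32; 1/8; 1/4; 1/2; 1 } — 729/8192
v(BRRRRBRBBRBBRRR) = { 0; 1/16; 5/64; 11/128; 45/512; 91/1024 | 729/8192; 365/4096; 183/2048; 23/256; 3/32; 1/8; 1/4; 1/2; 1 } — 1457/16384

1457/16384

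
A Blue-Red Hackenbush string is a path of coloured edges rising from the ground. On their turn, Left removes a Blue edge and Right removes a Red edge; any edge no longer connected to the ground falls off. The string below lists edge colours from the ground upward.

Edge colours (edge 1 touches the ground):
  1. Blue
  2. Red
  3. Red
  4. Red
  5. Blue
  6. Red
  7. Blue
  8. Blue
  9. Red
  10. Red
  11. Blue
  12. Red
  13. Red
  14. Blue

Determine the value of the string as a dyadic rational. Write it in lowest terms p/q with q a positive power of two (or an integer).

v_1 [B]  L=[0]  R=[(no moves)]  — 1
v_2 [BR]  L=[0]  R=[1]  — 1/2
v_3 [BRR]  L=[0]  R=[1/2; 1]  — 1/4
v_4 [BRRR]  L=[0]  R=[1/4; 1/2; 1]  — 1/8
v_5 [BRRRB]  L=[0; 1/8]  R=[1/4; 1/2; 1]  — 3/16
v_6 [BRRRBR]  L=[0; 1/8]  R=[3/16; 1/4; 1/2; 1]  — 5/32
v_7 [BRRRBRB]  L=[0; 1/8; 5/32]  R=[3/16; 1/4; 1/2; 1]  — 11/64
v_8 [BRRRBRBB]  L=[0; 1/8; 5/32; 11/64]  R=[3/16; 1/4; 1/2; 1]  — 23/128
v_9 [BRRRBRBBR]  L=[0; 1/8; 5/32; 11/64]  R=[23/128; 3/16; 1/4; 1/2; 1]  — 45/256
v_10 [BRRRBRBBRR]  L=[0; 1/8; 5/32; 11/64]  R=[45/256; 23/128; 3/16; 1/4; 1/2; 1]  — 89/512
v_11 [BRRRBRBBRRB]  L=[0; 1/8; 5/32; 11/64; 89/512]  R=[45/256; 23/128; 3/16; 1/4; 1/2; 1]  — 179/1024
v_12 [BRRRBRBBRRBR]  L=[0; 1/8; 5/32; 11/64; 89/512]  R=[179/1024; 45/256; 23/128; 3/16; 1/4; 1/2; 1]  — 357/2048
v_13 [BRRRBRBBRRBRR]  L=[0; 1/8; 5/32; 11/64; 89/512]  R=[357/2048; 179/1024; 45/256; 23/128; 3/16; 1/4; 1/2; 1]  — 713/4096
v_14 [BRRRBRBBRRBRRB]  L=[0; 1/8; 5/32; 11/64; 89/512; 713/4096]  R=[357/2048; 179/1024; 45/256; 23/128; 3/16; 1/4; 1/2; 1]  — 1427/8192

1427/8192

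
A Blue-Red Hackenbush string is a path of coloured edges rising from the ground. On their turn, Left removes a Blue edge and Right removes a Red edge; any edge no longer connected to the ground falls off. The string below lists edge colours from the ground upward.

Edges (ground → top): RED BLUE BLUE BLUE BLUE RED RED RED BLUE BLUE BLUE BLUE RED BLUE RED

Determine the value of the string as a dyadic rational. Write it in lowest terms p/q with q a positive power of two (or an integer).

Prefix values for RED BLUE BLUE BLUE BLUE RED RED RED BLUE BLUE BLUE BLUE RED BLUE RED via {L|R} + simplicity:
step 1: add RED to get R; options L={ · } R={ 0 } => -1
step 2: add BLUE to get RB; options L={ -1 } R={ 0 } => -1/2
step 3: add BLUE to get RBB; options L={ -1 -1/2 } R={ 0 } => -1/4
step 4: add BLUE to get RBBB; options L={ -1 -1/2 -1/4 } R={ 0 } => -1/8
step 5: add BLUE to get RBBBB; options L={ -1 -1/2 -1/4 -1/8 } R={ 0 } => -1/16
step 6: add RED to get RBBBBR; options L={ -1 -1/2 -1/4 -1/8 } R={ -1/16 0 } => -3/32
step 7: add RED to get RBBBBRR; options L={ -1 -1/2 -1/4 -1/8 } R={ -3/32 -1/16 0 } => -7/64
step 8: add RED to get RBBBBRRR; options L={ -1 -1/2 -1/4 -1/8 } R={ -7/64 -3/32 -1/16 0 } => -15/128
step 9: add BLUE to get RBBBBRRRB; options L={ -1 -1/2 -1/4 -1/8 -15/128 } R={ -7/64 -3/32 -1/16 0 } => -29/256
step 10: add BLUE to get RBBBBRRRBB; options L={ -1 -1/2 -1/4 -1/8 -15/128 -29/256 } R={ -7/64 -3/32 -1/16 0 } => -57/512
step 11: add BLUE to get RBBBBRRRBBB; options L={ -1 -1/2 -1/4 -1/8 -15/128 -29/256 -57/512 } R={ -7/64 -3/32 -1/16 0 } => -113/1024
step 12: add BLUE to get RBBBBRRRBBBB; options L={ -1 -1/2 -1/4 -1/8 -15/128 -29/256 -57/512 -113/1024 } R={ -7/64 -3/32 -1/16 0 } => -225/2048
step 13: add RED to get RBBBBRRRBBBBR; options L={ -1 -1/2 -1/4 -1/8 -15/128 -29/256 -57/512 -113/1024 } R={ -225/2048 -7/64 -3/32 -1/16 0 } => -451/4096
step 14: add BLUE to get RBBBBRRRBBBBRB; options L={ -1 -1/2 -1/4 -1/8 -15/128 -29/256 -57/512 -113/1024 -451/4096 } R={ -225/2048 -7/64 -3/32 -1/16 0 } => -901/8192
step 15: add RED to get RBBBBRRRBBBBRBR; options L={ -1 -1/2 -1/4 -1/8 -15/128 -29/256 -57/512 -113/1024 -451/4096 } R={ -901/8192 -225/2048 -7/64 -3/32 -1/16 0 } => -1803/16384

-1803/16384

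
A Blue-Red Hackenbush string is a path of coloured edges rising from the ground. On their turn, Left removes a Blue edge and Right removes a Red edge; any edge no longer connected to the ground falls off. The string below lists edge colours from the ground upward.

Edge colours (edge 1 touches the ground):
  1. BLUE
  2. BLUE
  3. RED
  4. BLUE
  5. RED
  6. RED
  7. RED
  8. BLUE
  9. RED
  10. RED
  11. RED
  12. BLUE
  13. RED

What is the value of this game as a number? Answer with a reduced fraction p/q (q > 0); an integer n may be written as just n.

3141/2048

Prefix values for BLUE BLUE RED BLUE RED RED RED BLUE RED RED RED BLUE RED via {L|R} + simplicity:
g_1 [B]  L=[0]  R=[(no moves)]  => 1
g_2 [BB]  L=[0 1]  R=[(no moves)]  => 2
g_3 [BBR]  L=[0 1]  R=[2]  => 3/2
g_4 [BBRB]  L=[0 1 3/2]  R=[2]  => 7/4
g_5 [BBRBR]  L=[0 1 3/2]  R=[7/4 2]  => 13/8
g_6 [BBRBRR]  L=[0 1 3/2]  R=[13/8 7/4 2]  => 25/16
g_7 [BBRBRRR]  L=[0 1 3/2]  R=[25/16 13/8 7/4 2]  => 49/32
g_8 [BBRBRRRB]  L=[0 1 3/2 49/32]  R=[25/16 13/8 7/4 2]  => 99/64
g_9 [BBRBRRRBR]  L=[0 1 3/2 49/32]  R=[99/64 25/16 13/8 7/4 2]  => 197/128
g_10 [BBRBRRRBRR]  L=[0 1 3/2 49/32]  R=[197/128 99/64 25/16 13/8 7/4 2]  => 393/256
g_11 [BBRBRRRBRRR]  L=[0 1 3/2 49/32]  R=[393/256 197/128 99/64 25/16 13/8 7/4 2]  => 785/512
g_12 [BBRBRRRBRRRB]  L=[0 1 3/2 49/32 785/512]  R=[393/256 197/128 99/64 25/16 13/8 7/4 2]  => 1571/1024
g_13 [BBRBRRRBRRRBR]  L=[0 1 3/2 49/32 785/512]  R=[1571/1024 393/256 197/128 99/64 25/16 13/8 7/4 2]  => 3141/2048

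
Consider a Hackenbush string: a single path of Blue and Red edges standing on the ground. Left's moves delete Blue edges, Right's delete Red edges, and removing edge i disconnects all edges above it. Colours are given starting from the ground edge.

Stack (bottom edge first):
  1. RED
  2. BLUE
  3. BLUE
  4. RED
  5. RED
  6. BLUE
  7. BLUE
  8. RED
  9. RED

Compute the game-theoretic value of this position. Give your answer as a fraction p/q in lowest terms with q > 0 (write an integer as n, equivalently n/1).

Build val(s[:k]) for k = 1..9, string s = RED BLUE BLUE RED RED BLUE BLUE RED RED.
R: Left { (no moves) }, Right { 0 } — simplest -1
RB: Left { -1 }, Right { 0 } — simplest -1/2
RBB: Left { -1; -1/2 }, Right { 0 } — simplest -1/4
RBBR: Left { -1; -1/2 }, Right { -1/4; 0 } — simplest -3/8
RBBRR: Left { -1; -1/2 }, Right { -3/8; -1/4; 0 } — simplest -7/16
RBBRRB: Left { -1; -1/2; -7/16 }, Right { -3/8; -1/4; 0 } — simplest -13/32
RBBRRBB: Left { -1; -1/2; -7/16; -13/32 }, Right { -3/8; -1/4; 0 } — simplest -25/64
RBBRRBBR: Left { -1; -1/2; -7/16; -13/32 }, Right { -25/64; -3/8; -1/4; 0 } — simplest -51/128
RBBRRBBRR: Left { -1; -1/2; -7/16; -13/32 }, Right { -51/128; -25/64; -3/8; -1/4; 0 } — simplest -103/256

-103/256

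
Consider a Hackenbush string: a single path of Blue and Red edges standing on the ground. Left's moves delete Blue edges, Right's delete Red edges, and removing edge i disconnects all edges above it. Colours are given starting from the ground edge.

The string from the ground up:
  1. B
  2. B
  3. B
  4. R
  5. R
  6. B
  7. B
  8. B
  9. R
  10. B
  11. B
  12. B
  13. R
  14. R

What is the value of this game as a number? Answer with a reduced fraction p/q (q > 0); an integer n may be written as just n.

5049/2048

edge 1 of 14 (B): { 0 |  } = 1
edge 2 of 14 (B): { 0; 1 |  } = 2
edge 3 of 14 (B): { 0; 1; 2 |  } = 3
edge 4 of 14 (R): { 0; 1; 2 | 3 } = 5/2
edge 5 of 14 (R): { 0; 1; 2 | 5/2; 3 } = 9/4
edge 6 of 14 (B): { 0; 1; 2; 9/4 | 5/2; 3 } = 19/8
edge 7 of 14 (B): { 0; 1; 2; 9/4; 19/8 | 5/2; 3 } = 39/16
edge 8 of 14 (B): { 0; 1; 2; 9/4; 19/8; 39/16 | 5/2; 3 } = 79/32
edge 9 of 14 (R): { 0; 1; 2; 9/4; 19/8; 39/16 | 79/32; 5/2; 3 } = 157/64
edge 10 of 14 (B): { 0; 1; 2; 9/4; 19/8; 39/16; 157/64 | 79/32; 5/2; 3 } = 315/128
edge 11 of 14 (B): { 0; 1; 2; 9/4; 19/8; 39/16; 157/64; 315/128 | 79/32; 5/2; 3 } = 631/256
edge 12 of 14 (B): { 0; 1; 2; 9/4; 19/8; 39/16; 157/64; 315/128; 631/256 | 79/32; 5/2; 3 } = 1263/512
edge 13 of 14 (R): { 0; 1; 2; 9/4; 19/8; 39/16; 157/64; 315/128; 631/256 | 1263/512; 79/32; 5/2; 3 } = 2525/1024
edge 14 of 14 (R): { 0; 1; 2; 9/4; 19/8; 39/16; 157/64; 315/128; 631/256 | 2525/1024; 1263/512; 79/32; 5/2; 3 } = 5049/2048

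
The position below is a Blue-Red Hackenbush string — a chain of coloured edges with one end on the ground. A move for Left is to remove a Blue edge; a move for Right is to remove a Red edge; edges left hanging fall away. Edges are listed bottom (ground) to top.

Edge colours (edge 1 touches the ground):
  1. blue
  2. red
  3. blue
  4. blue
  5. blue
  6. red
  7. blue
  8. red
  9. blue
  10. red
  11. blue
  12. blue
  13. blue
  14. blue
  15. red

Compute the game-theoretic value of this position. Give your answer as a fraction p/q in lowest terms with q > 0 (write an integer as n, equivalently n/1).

15037/16384

Prefix values for blue red blue blue blue red blue red blue red blue blue blue blue red via {L|R} + simplicity:
edge 1 of 15 (blue): { 0 | · } ⇒ 1
edge 2 of 15 (red): { 0 | 1 } ⇒ 1/2
edge 3 of 15 (blue): { 0, 1/2 | 1 } ⇒ 3/4
edge 4 of 15 (blue): { 0, 1/2, 3/4 | 1 } ⇒ 7/8
edge 5 of 15 (blue): { 0, 1/2, 3/4, 7/8 | 1 } ⇒ 15/16
edge 6 of 15 (red): { 0, 1/2, 3/4, 7/8 | 15/16, 1 } ⇒ 29/32
edge 7 of 15 (blue): { 0, 1/2, 3/4, 7/8, 29/32 | 15/16, 1 } ⇒ 59/64
edge 8 of 15 (red): { 0, 1/2, 3/4, 7/8, 29/32 | 59/64, 15/16, 1 } ⇒ 117/128
edge 9 of 15 (blue): { 0, 1/2, 3/4, 7/8, 29/32, 117/128 | 59/64, 15/16, 1 } ⇒ 235/256
edge 10 of 15 (red): { 0, 1/2, 3/4, 7/8, 29/32, 117/128 | 235/256, 59/64, 15/16, 1 } ⇒ 469/512
edge 11 of 15 (blue): { 0, 1/2, 3/4, 7/8, 29/32, 117/128, 469/512 | 235/256, 59/64, 15/16, 1 } ⇒ 939/1024
edge 12 of 15 (blue): { 0, 1/2, 3/4, 7/8, 29/32, 117/128, 469/512, 939/1024 | 235/256, 59/64, 15/16, 1 } ⇒ 1879/2048
edge 13 of 15 (blue): { 0, 1/2, 3/4, 7/8, 29/32, 117/128, 469/512, 939/1024, 1879/2048 | 235/256, 59/64, 15/16, 1 } ⇒ 3759/4096
edge 14 of 15 (blue): { 0, 1/2, 3/4, 7/8, 29/32, 117/128, 469/512, 939/1024, 1879/2048, 3759/4096 | 235/256, 59/64, 15/16, 1 } ⇒ 7519/8192
edge 15 of 15 (red): { 0, 1/2, 3/4, 7/8, 29/32, 117/128, 469/512, 939/1024, 1879/2048, 3759/4096 | 7519/8192, 235/256, 59/64, 15/16, 1 } ⇒ 15037/16384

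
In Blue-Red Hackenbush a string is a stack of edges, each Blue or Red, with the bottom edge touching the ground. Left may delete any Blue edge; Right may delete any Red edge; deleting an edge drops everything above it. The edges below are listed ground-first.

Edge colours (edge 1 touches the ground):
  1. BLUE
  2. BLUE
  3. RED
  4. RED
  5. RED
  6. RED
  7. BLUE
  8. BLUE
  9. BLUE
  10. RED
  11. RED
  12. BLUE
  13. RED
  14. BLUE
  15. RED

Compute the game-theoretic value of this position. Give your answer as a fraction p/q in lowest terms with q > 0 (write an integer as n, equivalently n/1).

9109/8192

g_1 [B]  L=[0]  R=[—]  -> 1
g_2 [BB]  L=[0,1]  R=[—]  -> 2
g_3 [BBR]  L=[0,1]  R=[2]  -> 3/2
g_4 [BBRR]  L=[0,1]  R=[3/2,2]  -> 5/4
g_5 [BBRRR]  L=[0,1]  R=[5/4,3/2,2]  -> 9/8
g_6 [BBRRRR]  L=[0,1]  R=[9/8,5/4,3/2,2]  -> 17/16
g_7 [BBRRRRB]  L=[0,1,17/16]  R=[9/8,5/4,3/2,2]  -> 35/32
g_8 [BBRRRRBB]  L=[0,1,17/16,35/32]  R=[9/8,5/4,3/2,2]  -> 71/64
g_9 [BBRRRRBBB]  L=[0,1,17/16,35/32,71/64]  R=[9/8,5/4,3/2,2]  -> 143/128
g_10 [BBRRRRBBBR]  L=[0,1,17/16,35/32,71/64]  R=[143/128,9/8,5/4,3/2,2]  -> 285/256
g_11 [BBRRRRBBBRR]  L=[0,1,17/16,35/32,71/64]  R=[285/256,143/128,9/8,5/4,3/2,2]  -> 569/512
g_12 [BBRRRRBBBRRB]  L=[0,1,17/16,35/32,71/64,569/512]  R=[285/256,143/128,9/8,5/4,3/2,2]  -> 1139/1024
g_13 [BBRRRRBBBRRBR]  L=[0,1,17/16,35/32,71/64,569/512]  R=[1139/1024,285/256,143/128,9/8,5/4,3/2,2]  -> 2277/2048
g_14 [BBRRRRBBBRRBRB]  L=[0,1,17/16,35/32,71/64,569/512,2277/2048]  R=[1139/1024,285/256,143/128,9/8,5/4,3/2,2]  -> 4555/4096
g_15 [BBRRRRBBBRRBRBR]  L=[0,1,17/16,35/32,71/64,569/512,2277/2048]  R=[4555/4096,1139/1024,285/256,143/128,9/8,5/4,3/2,2]  -> 9109/8192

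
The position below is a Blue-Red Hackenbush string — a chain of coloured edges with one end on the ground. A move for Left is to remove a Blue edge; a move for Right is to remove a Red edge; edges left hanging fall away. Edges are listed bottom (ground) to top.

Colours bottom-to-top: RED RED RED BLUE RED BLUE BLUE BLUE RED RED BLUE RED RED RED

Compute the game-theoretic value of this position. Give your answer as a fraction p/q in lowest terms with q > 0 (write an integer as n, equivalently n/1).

-5231/2048

1 of 14 · R · max L −∞ · min R 0 -> -1
2 of 14 · RR · max L −∞ · min R -1 -> -2
3 of 14 · RRR · max L −∞ · min R -2 -> -3
4 of 14 · RRRB · max L -3 · min R -2 -> -5/2
5 of 14 · RRRBR · max L -3 · min R -5/2 -> -11/4
6 of 14 · RRRBRB · max L -11/4 · min R -5/2 -> -21/8
7 of 14 · RRRBRBB · max L -21/8 · min R -5/2 -> -41/16
8 of 14 · RRRBRBBB · max L -41/16 · min R -5/2 -> -81/32
9 of 14 · RRRBRBBBR · max L -41/16 · min R -81/32 -> -163/64
10 of 14 · RRRBRBBBRR · max L -41/16 · min R -163/64 -> -327/128
11 of 14 · RRRBRBBBRRB · max L -327/128 · min R -163/64 -> -653/256
12 of 14 · RRRBRBBBRRBR · max L -327/128 · min R -653/256 -> -1307/512
13 of 14 · RRRBRBBBRRBRR · max L -327/128 · min R -1307/512 -> -2615/1024
14 of 14 · RRRBRBBBRRBRRR · max L -327/128 · min R -2615/1024 -> -5231/2048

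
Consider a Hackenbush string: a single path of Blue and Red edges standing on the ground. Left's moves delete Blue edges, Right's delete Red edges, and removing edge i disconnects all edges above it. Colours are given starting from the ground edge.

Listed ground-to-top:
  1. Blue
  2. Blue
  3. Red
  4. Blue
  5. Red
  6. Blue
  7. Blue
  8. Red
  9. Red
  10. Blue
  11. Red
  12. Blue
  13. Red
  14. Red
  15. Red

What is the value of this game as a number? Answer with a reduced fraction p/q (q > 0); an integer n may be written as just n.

13905/8192

step 1: add Blue to get B; options L={ 0 } R={ none } so 1
step 2: add Blue to get BB; options L={ 0,1 } R={ none } so 2
step 3: add Red to get BBR; options L={ 0,1 } R={ 2 } so 3/2
step 4: add Blue to get BBRB; options L={ 0,1,3/2 } R={ 2 } so 7/4
step 5: add Red to get BBRBR; options L={ 0,1,3/2 } R={ 7/4,2 } so 13/8
step 6: add Blue to get BBRBRB; options L={ 0,1,3/2,13/8 } R={ 7/4,2 } so 27/16
step 7: add Blue to get BBRBRBB; options L={ 0,1,3/2,13/8,27/16 } R={ 7/4,2 } so 55/32
step 8: add Red to get BBRBRBBR; options L={ 0,1,3/2,13/8,27/16 } R={ 55/32,7/4,2 } so 109/64
step 9: add Red to get BBRBRBBRR; options L={ 0,1,3/2,13/8,27/16 } R={ 109/64,55/32,7/4,2 } so 217/128
step 10: add Blue to get BBRBRBBRRB; options L={ 0,1,3/2,13/8,27/16,217/128 } R={ 109/64,55/32,7/4,2 } so 435/256
step 11: add Red to get BBRBRBBRRBR; options L={ 0,1,3/2,13/8,27/16,217/128 } R={ 435/256,109/64,55/32,7/4,2 } so 869/512
step 12: add Blue to get BBRBRBBRRBRB; options L={ 0,1,3/2,13/8,27/16,217/128,869/512 } R={ 435/256,109/64,55/32,7/4,2 } so 1739/1024
step 13: add Red to get BBRBRBBRRBRBR; options L={ 0,1,3/2,13/8,27/16,217/128,869/512 } R={ 1739/1024,435/256,109/64,55/32,7/4,2 } so 3477/2048
step 14: add Red to get BBRBRBBRRBRBRR; options L={ 0,1,3/2,13/8,27/16,217/128,869/512 } R={ 3477/2048,1739/1024,435/256,109/64,55/32,7/4,2 } so 6953/4096
step 15: add Red to get BBRBRBBRRBRBRRR; options L={ 0,1,3/2,13/8,27/16,217/128,869/512 } R={ 6953/4096,3477/2048,1739/1024,435/256,109/64,55/32,7/4,2 } so 13905/8192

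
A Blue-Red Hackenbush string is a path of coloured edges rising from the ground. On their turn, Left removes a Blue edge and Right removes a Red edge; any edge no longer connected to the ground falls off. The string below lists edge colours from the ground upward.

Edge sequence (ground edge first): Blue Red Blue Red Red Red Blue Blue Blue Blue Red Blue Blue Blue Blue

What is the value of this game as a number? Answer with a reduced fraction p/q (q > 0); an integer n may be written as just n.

Recurse on prefixes of the 15-edge string Blue Red Blue Red Red Red Blue Blue Blue Blue Red Blue Blue Blue Blue:
edge 1 of 15 (Blue): { 0 | none } ⇒ 1
edge 2 of 15 (Red): { 0 | 1 } ⇒ 1/2
edge 3 of 15 (Blue): { 0,1/2 | 1 } ⇒ 3/4
edge 4 of 15 (Red): { 0,1/2 | 3/4,1 } ⇒ 5/8
edge 5 of 15 (Red): { 0,1/2 | 5/8,3/4,1 } ⇒ 9/16
edge 6 of 15 (Red): { 0,1/2 | 9/16,5/8,3/4,1 } ⇒ 17/32
edge 7 of 15 (Blue): { 0,1/2,17/32 | 9/16,5/8,3/4,1 } ⇒ 35/64
edge 8 of 15 (Blue): { 0,1/2,17/32,35/64 | 9/16,5/8,3/4,1 } ⇒ 71/128
edge 9 of 15 (Blue): { 0,1/2,17/32,35/64,71/128 | 9/16,5/8,3/4,1 } ⇒ 143/256
edge 10 of 15 (Blue): { 0,1/2,17/32,35/64,71/128,143/256 | 9/16,5/8,3/4,1 } ⇒ 287/512
edge 11 of 15 (Red): { 0,1/2,17/32,35/64,71/128,143/256 | 287/512,9/16,5/8,3/4,1 } ⇒ 573/1024
edge 12 of 15 (Blue): { 0,1/2,17/32,35/64,71/128,143/256,573/1024 | 287/512,9/16,5/8,3/4,1 } ⇒ 1147/2048
edge 13 of 15 (Blue): { 0,1/2,17/32,35/64,71/128,143/256,573/1024,1147/2048 | 287/512,9/16,5/8,3/4,1 } ⇒ 2295/4096
edge 14 of 15 (Blue): { 0,1/2,17/32,35/64,71/128,143/256,573/1024,1147/2048,2295/4096 | 287/512,9/16,5/8,3/4,1 } ⇒ 4591/8192
edge 15 of 15 (Blue): { 0,1/2,17/32,35/64,71/128,143/256,573/1024,1147/2048,2295/4096,4591/8192 | 287/512,9/16,5/8,3/4,1 } ⇒ 9183/16384

9183/16384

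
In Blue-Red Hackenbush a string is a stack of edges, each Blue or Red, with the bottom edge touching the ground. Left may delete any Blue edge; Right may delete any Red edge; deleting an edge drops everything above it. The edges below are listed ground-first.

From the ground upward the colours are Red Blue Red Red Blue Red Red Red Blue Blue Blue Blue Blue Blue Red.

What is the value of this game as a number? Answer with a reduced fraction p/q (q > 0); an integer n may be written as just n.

-14083/16384

R: Left { — }, Right { 0 } → simplest -1
RB: Left { -1 }, Right { 0 } → simplest -1/2
RBR: Left { -1 }, Right { -1/2,0 } → simplest -3/4
RBRR: Left { -1 }, Right { -3/4,-1/2,0 } → simplest -7/8
RBRRB: Left { -1,-7/8 }, Right { -3/4,-1/2,0 } → simplest -13/16
RBRRBR: Left { -1,-7/8 }, Right { -13/16,-3/4,-1/2,0 } → simplest -27/32
RBRRBRR: Left { -1,-7/8 }, Right { -27/32,-13/16,-3/4,-1/2,0 } → simplest -55/64
RBRRBRRR: Left { -1,-7/8 }, Right { -55/64,-27/32,-13/16,-3/4,-1/2,0 } → simplest -111/128
RBRRBRRRB: Left { -1,-7/8,-111/128 }, Right { -55/64,-27/32,-13/16,-3/4,-1/2,0 } → simplest -221/256
RBRRBRRRBB: Left { -1,-7/8,-111/128,-221/256 }, Right { -55/64,-27/32,-13/16,-3/4,-1/2,0 } → simplest -441/512
RBRRBRRRBBB: Left { -1,-7/8,-111/128,-221/256,-441/512 }, Right { -55/64,-27/32,-13/16,-3/4,-1/2,0 } → simplest -881/1024
RBRRBRRRBBBB: Left { -1,-7/8,-111/128,-221/256,-441/512,-881/1024 }, Right { -55/64,-27/32,-13/16,-3/4,-1/2,0 } → simplest -1761/2048
RBRRBRRRBBBBB: Left { -1,-7/8,-111/128,-221/256,-441/512,-881/1024,-1761/2048 }, Right { -55/64,-27/32,-13/16,-3/4,-1/2,0 } → simplest -3521/4096
RBRRBRRRBBBBBB: Left { -1,-7/8,-111/128,-221/256,-441/512,-881/1024,-1761/2048,-3521/4096 }, Right { -55/64,-27/32,-13/16,-3/4,-1/2,0 } → simplest -7041/8192
RBRRBRRRBBBBBBR: Left { -1,-7/8,-111/128,-221/256,-441/512,-881/1024,-1761/2048,-3521/4096 }, Right { -7041/8192,-55/64,-27/32,-13/16,-3/4,-1/2,0 } → simplest -14083/16384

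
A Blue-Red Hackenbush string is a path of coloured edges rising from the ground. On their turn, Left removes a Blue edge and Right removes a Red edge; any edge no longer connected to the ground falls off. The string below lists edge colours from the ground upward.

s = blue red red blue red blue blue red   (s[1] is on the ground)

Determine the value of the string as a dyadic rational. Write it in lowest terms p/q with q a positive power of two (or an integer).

v_1 [b]  L=[0]  R=[none]  ⇒ 1
v_2 [br]  L=[0]  R=[1]  ⇒ 1/2
v_3 [brr]  L=[0]  R=[1/2, 1]  ⇒ 1/4
v_4 [brrb]  L=[0, 1/4]  R=[1/2, 1]  ⇒ 3/8
v_5 [brrbr]  L=[0, 1/4]  R=[3/8, 1/2, 1]  ⇒ 5/16
v_6 [brrbrb]  L=[0, 1/4, 5/16]  R=[3/8, 1/2, 1]  ⇒ 11/32
v_7 [brrbrbb]  L=[0, 1/4, 5/16, 11/32]  R=[3/8, 1/2, 1]  ⇒ 23/64
v_8 [brrbrbbr]  L=[0, 1/4, 5/16, 11/32]  R=[23/64, 3/8, 1/2, 1]  ⇒ 45/128

45/128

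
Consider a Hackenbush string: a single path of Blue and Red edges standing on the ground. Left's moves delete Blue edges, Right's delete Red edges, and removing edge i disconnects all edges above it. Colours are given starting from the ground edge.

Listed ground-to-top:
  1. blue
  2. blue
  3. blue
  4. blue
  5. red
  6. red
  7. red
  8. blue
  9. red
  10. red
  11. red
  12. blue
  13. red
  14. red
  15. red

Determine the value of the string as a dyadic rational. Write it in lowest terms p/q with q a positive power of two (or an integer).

6417/2048

edge 1 of 15 (blue): { 0 | · } so 1
edge 2 of 15 (blue): { 0; 1 | · } so 2
edge 3 of 15 (blue): { 0; 1; 2 | · } so 3
edge 4 of 15 (blue): { 0; 1; 2; 3 | · } so 4
edge 5 of 15 (red): { 0; 1; 2; 3 | 4 } so 7/2
edge 6 of 15 (red): { 0; 1; 2; 3 | 7/2; 4 } so 13/4
edge 7 of 15 (red): { 0; 1; 2; 3 | 13/4; 7/2; 4 } so 25/8
edge 8 of 15 (blue): { 0; 1; 2; 3; 25/8 | 13/4; 7/2; 4 } so 51/16
edge 9 of 15 (red): { 0; 1; 2; 3; 25/8 | 51/16; 13/4; 7/2; 4 } so 101/32
edge 10 of 15 (red): { 0; 1; 2; 3; 25/8 | 101/32; 51/16; 13/4; 7/2; 4 } so 201/64
edge 11 of 15 (red): { 0; 1; 2; 3; 25/8 | 201/64; 101/32; 51/16; 13/4; 7/2; 4 } so 401/128
edge 12 of 15 (blue): { 0; 1; 2; 3; 25/8; 401/128 | 201/64; 101/32; 51/16; 13/4; 7/2; 4 } so 803/256
edge 13 of 15 (red): { 0; 1; 2; 3; 25/8; 401/128 | 803/256; 201/64; 101/32; 51/16; 13/4; 7/2; 4 } so 1605/512
edge 14 of 15 (red): { 0; 1; 2; 3; 25/8; 401/128 | 1605/512; 803/256; 201/64; 101/32; 51/16; 13/4; 7/2; 4 } so 3209/1024
edge 15 of 15 (red): { 0; 1; 2; 3; 25/8; 401/128 | 3209/1024; 1605/512; 803/256; 201/64; 101/32; 51/16; 13/4; 7/2; 4 } so 6417/2048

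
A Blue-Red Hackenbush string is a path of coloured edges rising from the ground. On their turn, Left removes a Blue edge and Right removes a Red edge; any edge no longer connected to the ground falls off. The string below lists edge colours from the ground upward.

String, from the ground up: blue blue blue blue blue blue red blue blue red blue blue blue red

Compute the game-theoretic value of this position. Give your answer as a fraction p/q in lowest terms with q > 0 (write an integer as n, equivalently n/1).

value_1 [b]  L=[0]  R=[·]  -> 1
value_2 [bb]  L=[0, 1]  R=[·]  -> 2
value_3 [bbb]  L=[0, 1, 2]  R=[·]  -> 3
value_4 [bbbb]  L=[0, 1, 2, 3]  R=[·]  -> 4
value_5 [bbbbb]  L=[0, 1, 2, 3, 4]  R=[·]  -> 5
value_6 [bbbbbb]  L=[0, 1, 2, 3, 4, 5]  R=[·]  -> 6
value_7 [bbbbbbr]  L=[0, 1, 2, 3, 4, 5]  R=[6]  -> 11/2
value_8 [bbbbbbrb]  L=[0, 1, 2, 3, 4, 5, 11/2]  R=[6]  -> 23/4
value_9 [bbbbbbrbb]  L=[0, 1, 2, 3, 4, 5, 11/2, 23/4]  R=[6]  -> 47/8
value_10 [bbbbbbrbbr]  L=[0, 1, 2, 3, 4, 5, 11/2, 23/4]  R=[47/8, 6]  -> 93/16
value_11 [bbbbbbrbbrb]  L=[0, 1, 2, 3, 4, 5, 11/2, 23/4, 93/16]  R=[47/8, 6]  -> 187/32
value_12 [bbbbbbrbbrbb]  L=[0, 1, 2, 3, 4, 5, 11/2, 23/4, 93/16, 187/32]  R=[47/8, 6]  -> 375/64
value_13 [bbbbbbrbbrbbb]  L=[0, 1, 2, 3, 4, 5, 11/2, 23/4, 93/16, 187/32, 375/64]  R=[47/8, 6]  -> 751/128
value_14 [bbbbbbrbbrbbbr]  L=[0, 1, 2, 3, 4, 5, 11/2, 23/4, 93/16, 187/32, 375/64]  R=[751/128, 47/8, 6]  -> 1501/256

1501/256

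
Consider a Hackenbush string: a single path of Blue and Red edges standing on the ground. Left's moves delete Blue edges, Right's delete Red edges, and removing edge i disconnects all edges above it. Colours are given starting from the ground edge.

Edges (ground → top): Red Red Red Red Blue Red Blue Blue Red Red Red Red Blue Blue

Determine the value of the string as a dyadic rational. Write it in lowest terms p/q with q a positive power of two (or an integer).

step 1: add Red to get R; options L={  } R={ 0 } -> -1
step 2: add Red to get RR; options L={  } R={ -1; 0 } -> -2
step 3: add Red to get RRR; options L={  } R={ -2; -1; 0 } -> -3
step 4: add Red to get RRRR; options L={  } R={ -3; -2; -1; 0 } -> -4
step 5: add Blue to get RRRRB; options L={ -4 } R={ -3; -2; -1; 0 } -> -7/2
step 6: add Red to get RRRRBR; options L={ -4 } R={ -7/2; -3; -2; -1; 0 } -> -15/4
step 7: add Blue to get RRRRBRB; options L={ -4; -15/4 } R={ -7/2; -3; -2; -1; 0 } -> -29/8
step 8: add Blue to get RRRRBRBB; options L={ -4; -15/4; -29/8 } R={ -7/2; -3; -2; -1; 0 } -> -57/16
step 9: add Red to get RRRRBRBBR; options L={ -4; -15/4; -29/8 } R={ -57/16; -7/2; -3; -2; -1; 0 } -> -115/32
step 10: add Red to get RRRRBRBBRR; options L={ -4; -15/4; -29/8 } R={ -115/32; -57/16; -7/2; -3; -2; -1; 0 } -> -231/64
step 11: add Red to get RRRRBRBBRRR; options L={ -4; -15/4; -29/8 } R={ -231/64; -115/32; -57/16; -7/2; -3; -2; -1; 0 } -> -463/128
step 12: add Red to get RRRRBRBBRRRR; options L={ -4; -15/4; -29/8 } R={ -463/128; -231/64; -115/32; -57/16; -7/2; -3; -2; -1; 0 } -> -927/256
step 13: add Blue to get RRRRBRBBRRRRB; options L={ -4; -15/4; -29/8; -927/256 } R={ -463/128; -231/64; -115/32; -57/16; -7/2; -3; -2; -1; 0 } -> -1853/512
step 14: add Blue to get RRRRBRBBRRRRBB; options L={ -4; -15/4; -29/8; -927/256; -1853/512 } R={ -463/128; -231/64; -115/32; -57/16; -7/2; -3; -2; -1; 0 } -> -3705/1024

-3705/1024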